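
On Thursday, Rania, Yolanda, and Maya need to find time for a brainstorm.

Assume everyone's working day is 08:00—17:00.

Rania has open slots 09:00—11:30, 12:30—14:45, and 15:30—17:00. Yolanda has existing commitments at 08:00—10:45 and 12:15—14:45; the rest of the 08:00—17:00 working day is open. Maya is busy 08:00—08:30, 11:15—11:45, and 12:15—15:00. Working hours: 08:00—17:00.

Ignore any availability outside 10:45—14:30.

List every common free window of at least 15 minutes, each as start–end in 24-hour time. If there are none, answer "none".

10:45–11:15

Yolanda free within 08:00–17:00: 10:45–12:15, 14:45–17:00.
Maya free within 08:00–17:00: 08:30–11:15, 11:45–12:15, 15:00–17:00.
Rania ∩ Yolanda: 10:45–11:30, 15:30–17:00.
Rania ∩ Yolanda ∩ Maya: 10:45–11:15, 15:30–17:00.
Restricted to 10:45–14:30: 10:45–11:15.
Windows ≥ 15 min: 10:45–11:15.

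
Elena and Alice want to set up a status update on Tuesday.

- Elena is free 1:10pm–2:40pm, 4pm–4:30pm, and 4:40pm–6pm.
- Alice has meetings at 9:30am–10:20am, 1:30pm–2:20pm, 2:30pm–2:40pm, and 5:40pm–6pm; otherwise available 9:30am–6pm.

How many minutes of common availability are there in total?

Alice free within 09:30–18:00: 10:20–13:30, 14:20–14:30, 14:40–17:40.
Elena ∩ Alice: 13:10–13:30, 14:20–14:30, 16:00–16:30, 16:40–17:40.
Total common minutes: 20 + 10 + 30 + 60 = 120.

120 minutes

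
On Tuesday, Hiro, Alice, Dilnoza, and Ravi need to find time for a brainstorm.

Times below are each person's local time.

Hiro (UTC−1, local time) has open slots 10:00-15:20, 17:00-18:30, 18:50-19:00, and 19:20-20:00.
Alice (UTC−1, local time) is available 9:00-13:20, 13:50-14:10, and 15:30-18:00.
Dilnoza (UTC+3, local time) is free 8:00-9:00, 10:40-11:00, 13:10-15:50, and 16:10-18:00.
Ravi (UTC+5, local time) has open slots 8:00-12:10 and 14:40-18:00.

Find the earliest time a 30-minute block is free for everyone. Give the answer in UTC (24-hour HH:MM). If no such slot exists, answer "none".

11:00

Hiro → UTC: 11:00–16:20, 18:00–19:30, 19:50–20:00, 20:20–21:00.
Alice → UTC: 10:00–14:20, 14:50–15:10, 16:30–19:00.
Dilnoza → UTC: 05:00–06:00, 07:40–08:00, 10:10–12:50, 13:10–15:00.
Ravi → UTC: 03:00–07:10, 09:40–13:00.
Hiro ∩ Alice: 11:00–14:20, 14:50–15:10, 18:00–19:00.
Hiro ∩ Alice ∩ Dilnoza: 11:00–12:50, 13:10–14:20, 14:50–15:00.
Hiro ∩ Alice ∩ Dilnoza ∩ Ravi: 11:00–12:50.
Windows ≥ 30 min: 11:00–12:50.
Earliest such window starts at 11:00.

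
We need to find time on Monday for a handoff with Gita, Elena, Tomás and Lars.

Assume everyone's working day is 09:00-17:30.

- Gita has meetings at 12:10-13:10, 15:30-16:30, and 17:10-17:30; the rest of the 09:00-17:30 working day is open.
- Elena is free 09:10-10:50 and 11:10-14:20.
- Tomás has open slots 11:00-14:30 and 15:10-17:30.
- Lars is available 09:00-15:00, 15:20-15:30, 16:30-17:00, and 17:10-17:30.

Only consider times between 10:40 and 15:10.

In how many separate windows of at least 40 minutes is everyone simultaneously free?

2

Gita free within 09:00–17:30: 09:00–12:10, 13:10–15:30, 16:30–17:10.
Gita ∩ Elena: 09:10–10:50, 11:10–12:10, 13:10–14:20.
Gita ∩ Elena ∩ Tomás: 11:10–12:10, 13:10–14:20.
Gita ∩ Elena ∩ Tomás ∩ Lars: 11:10–12:10, 13:10–14:20.
Restricted to 10:40–15:10: 11:10–12:10, 13:10–14:20.
Windows ≥ 40 min: 11:10–12:10, 13:10–14:20.
That's 2 windows.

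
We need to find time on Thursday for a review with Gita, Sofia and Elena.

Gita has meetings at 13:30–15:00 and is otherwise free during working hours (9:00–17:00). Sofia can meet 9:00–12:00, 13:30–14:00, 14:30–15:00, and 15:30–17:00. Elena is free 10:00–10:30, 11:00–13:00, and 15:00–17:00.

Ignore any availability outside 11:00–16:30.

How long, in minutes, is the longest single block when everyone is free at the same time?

Gita free within 09:00–17:00: 09:00–13:30, 15:00–17:00.
Gita ∩ Sofia: 09:00–12:00, 15:30–17:00.
Gita ∩ Sofia ∩ Elena: 10:00–10:30, 11:00–12:00, 15:30–17:00.
Restricted to 11:00–16:30: 11:00–12:00, 15:30–16:30.
Common window lengths: 60, 60 min; longest is 60.

60 minutes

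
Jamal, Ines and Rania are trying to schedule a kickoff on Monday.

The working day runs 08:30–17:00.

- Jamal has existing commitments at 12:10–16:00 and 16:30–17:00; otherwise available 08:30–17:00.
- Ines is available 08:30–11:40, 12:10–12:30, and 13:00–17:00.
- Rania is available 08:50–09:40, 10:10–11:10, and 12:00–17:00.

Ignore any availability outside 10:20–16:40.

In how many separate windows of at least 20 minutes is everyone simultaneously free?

Jamal free within 08:30–17:00: 08:30–12:10, 16:00–16:30.
Jamal ∩ Ines: 08:30–11:40, 16:00–16:30.
Jamal ∩ Ines ∩ Rania: 08:50–09:40, 10:10–11:10, 16:00–16:30.
Restricted to 10:20–16:40: 10:20–11:10, 16:00–16:30.
Windows ≥ 20 min: 10:20–11:10, 16:00–16:30.
That's 2 windows.

2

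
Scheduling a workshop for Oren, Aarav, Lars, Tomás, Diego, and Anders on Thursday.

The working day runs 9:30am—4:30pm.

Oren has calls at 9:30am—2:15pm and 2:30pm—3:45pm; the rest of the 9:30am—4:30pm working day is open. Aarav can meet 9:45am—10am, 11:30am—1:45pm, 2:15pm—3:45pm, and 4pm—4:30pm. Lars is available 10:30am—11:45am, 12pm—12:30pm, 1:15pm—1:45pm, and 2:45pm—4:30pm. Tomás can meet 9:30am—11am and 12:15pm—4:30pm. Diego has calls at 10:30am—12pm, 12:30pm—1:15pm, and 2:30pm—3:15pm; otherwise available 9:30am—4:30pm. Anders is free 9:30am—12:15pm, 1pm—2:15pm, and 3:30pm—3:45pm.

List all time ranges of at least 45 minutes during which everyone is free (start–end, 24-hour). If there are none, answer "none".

Oren free within 09:30–16:30: 14:15–14:30, 15:45–16:30.
Diego free within 09:30–16:30: 09:30–10:30, 12:00–12:30, 13:15–14:30, 15:15–16:30.
Oren ∩ Aarav: 14:15–14:30, 16:00–16:30.
Oren ∩ Aarav ∩ Lars: 16:00–16:30.
Oren ∩ Aarav ∩ Lars ∩ Tomás: 16:00–16:30.
Oren ∩ Aarav ∩ Lars ∩ Tomás ∩ Diego: 16:00–16:30.
Oren ∩ Aarav ∩ Lars ∩ Tomás ∩ Diego ∩ Anders: (none).
Windows ≥ 45 min: (none).

none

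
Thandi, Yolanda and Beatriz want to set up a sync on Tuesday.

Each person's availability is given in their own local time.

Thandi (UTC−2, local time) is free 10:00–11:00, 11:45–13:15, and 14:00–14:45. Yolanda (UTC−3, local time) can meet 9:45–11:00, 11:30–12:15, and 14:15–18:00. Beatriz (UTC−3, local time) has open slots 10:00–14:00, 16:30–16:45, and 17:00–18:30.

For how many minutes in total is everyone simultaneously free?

Thandi → UTC: 12:00–13:00, 13:45–15:15, 16:00–16:45.
Yolanda → UTC: 12:45–14:00, 14:30–15:15, 17:15–21:00.
Beatriz → UTC: 13:00–17:00, 19:30–19:45, 20:00–21:30.
Thandi ∩ Yolanda: 12:45–13:00, 13:45–14:00, 14:30–15:15.
Thandi ∩ Yolanda ∩ Beatriz: 13:45–14:00, 14:30–15:15.
Total common minutes: 15 + 45 = 60.

60 minutes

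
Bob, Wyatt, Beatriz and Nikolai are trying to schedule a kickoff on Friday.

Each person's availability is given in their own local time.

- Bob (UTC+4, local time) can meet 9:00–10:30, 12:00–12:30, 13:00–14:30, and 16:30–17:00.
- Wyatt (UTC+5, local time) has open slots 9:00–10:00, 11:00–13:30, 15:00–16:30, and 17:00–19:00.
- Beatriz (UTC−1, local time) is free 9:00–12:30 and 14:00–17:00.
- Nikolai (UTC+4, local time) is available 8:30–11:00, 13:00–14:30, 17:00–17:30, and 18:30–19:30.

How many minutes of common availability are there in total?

Bob → UTC: 05:00–06:30, 08:00–08:30, 09:00–10:30, 12:30–13:00.
Wyatt → UTC: 04:00–05:00, 06:00–08:30, 10:00–11:30, 12:00–14:00.
Beatriz → UTC: 10:00–13:30, 15:00–18:00.
Nikolai → UTC: 04:30–07:00, 09:00–10:30, 13:00–13:30, 14:30–15:30.
Bob ∩ Wyatt: 06:00–06:30, 08:00–08:30, 10:00–10:30, 12:30–13:00.
Bob ∩ Wyatt ∩ Beatriz: 10:00–10:30, 12:30–13:00.
Bob ∩ Wyatt ∩ Beatriz ∩ Nikolai: 10:00–10:30.
Total common minutes: 30.

30 minutes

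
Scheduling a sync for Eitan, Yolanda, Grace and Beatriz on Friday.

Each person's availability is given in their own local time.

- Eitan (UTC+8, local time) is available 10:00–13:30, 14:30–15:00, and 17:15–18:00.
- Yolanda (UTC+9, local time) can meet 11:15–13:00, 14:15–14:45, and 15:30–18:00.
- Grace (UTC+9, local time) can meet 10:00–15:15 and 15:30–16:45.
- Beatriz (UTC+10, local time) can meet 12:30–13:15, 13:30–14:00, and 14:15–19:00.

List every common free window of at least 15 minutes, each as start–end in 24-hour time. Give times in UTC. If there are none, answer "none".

02:30–03:15, 03:30–04:00, 05:15–05:30, 06:30–07:00

Eitan → UTC: 02:00–05:30, 06:30–07:00, 09:15–10:00.
Yolanda → UTC: 02:15–04:00, 05:15–05:45, 06:30–09:00.
Grace → UTC: 01:00–06:15, 06:30–07:45.
Beatriz → UTC: 02:30–03:15, 03:30–04:00, 04:15–09:00.
Eitan ∩ Yolanda: 02:15–04:00, 05:15–05:30, 06:30–07:00.
Eitan ∩ Yolanda ∩ Grace: 02:15–04:00, 05:15–05:30, 06:30–07:00.
Eitan ∩ Yolanda ∩ Grace ∩ Beatriz: 02:30–03:15, 03:30–04:00, 05:15–05:30, 06:30–07:00.
Windows ≥ 15 min: 02:30–03:15, 03:30–04:00, 05:15–05:30, 06:30–07:00.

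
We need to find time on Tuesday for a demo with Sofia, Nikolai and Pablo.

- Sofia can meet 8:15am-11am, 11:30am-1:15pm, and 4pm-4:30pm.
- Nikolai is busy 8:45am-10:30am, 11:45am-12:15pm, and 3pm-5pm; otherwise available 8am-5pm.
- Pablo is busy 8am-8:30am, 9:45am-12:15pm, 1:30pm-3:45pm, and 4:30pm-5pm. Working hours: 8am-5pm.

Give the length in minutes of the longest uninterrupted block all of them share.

Nikolai free within 08:00–17:00: 08:00–08:45, 10:30–11:45, 12:15–15:00.
Pablo free within 08:00–17:00: 08:30–09:45, 12:15–13:30, 15:45–16:30.
Sofia ∩ Nikolai: 08:15–08:45, 10:30–11:00, 11:30–11:45, 12:15–13:15.
Sofia ∩ Nikolai ∩ Pablo: 08:30–08:45, 12:15–13:15.
Common window lengths: 15, 60 min; longest is 60.

60 minutes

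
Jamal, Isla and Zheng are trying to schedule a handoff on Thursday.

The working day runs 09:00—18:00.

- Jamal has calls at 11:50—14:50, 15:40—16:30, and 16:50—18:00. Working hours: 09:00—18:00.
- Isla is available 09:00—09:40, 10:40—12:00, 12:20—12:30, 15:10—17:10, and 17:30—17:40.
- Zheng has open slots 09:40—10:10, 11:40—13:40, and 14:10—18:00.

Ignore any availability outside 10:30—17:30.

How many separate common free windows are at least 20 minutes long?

2

Jamal free within 09:00–18:00: 09:00–11:50, 14:50–15:40, 16:30–16:50.
Jamal ∩ Isla: 09:00–09:40, 10:40–11:50, 15:10–15:40, 16:30–16:50.
Jamal ∩ Isla ∩ Zheng: 11:40–11:50, 15:10–15:40, 16:30–16:50.
Restricted to 10:30–17:30: 11:40–11:50, 15:10–15:40, 16:30–16:50.
Windows ≥ 20 min: 15:10–15:40, 16:30–16:50.
That's 2 windows.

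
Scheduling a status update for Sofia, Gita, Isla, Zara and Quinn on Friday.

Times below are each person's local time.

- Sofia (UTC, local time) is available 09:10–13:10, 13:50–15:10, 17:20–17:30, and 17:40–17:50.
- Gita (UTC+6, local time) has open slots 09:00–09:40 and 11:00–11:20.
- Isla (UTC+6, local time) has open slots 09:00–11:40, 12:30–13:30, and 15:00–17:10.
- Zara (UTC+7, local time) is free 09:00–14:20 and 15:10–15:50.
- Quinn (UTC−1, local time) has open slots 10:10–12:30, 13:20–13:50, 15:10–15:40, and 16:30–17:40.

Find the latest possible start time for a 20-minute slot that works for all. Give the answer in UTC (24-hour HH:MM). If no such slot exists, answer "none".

Sofia → UTC: 09:10–13:10, 13:50–15:10, 17:20–17:30, 17:40–17:50.
Gita → UTC: 03:00–03:40, 05:00–05:20.
Isla → UTC: 03:00–05:40, 06:30–07:30, 09:00–11:10.
Zara → UTC: 02:00–07:20, 08:10–08:50.
Quinn → UTC: 11:10–13:30, 14:20–14:50, 16:10–16:40, 17:30–18:40.
Sofia ∩ Gita: (none).
Sofia ∩ Gita ∩ Isla: (none).
Sofia ∩ Gita ∩ Isla ∩ Zara: (none).
Sofia ∩ Gita ∩ Isla ∩ Zara ∩ Quinn: (none).
Windows ≥ 20 min: (none).

none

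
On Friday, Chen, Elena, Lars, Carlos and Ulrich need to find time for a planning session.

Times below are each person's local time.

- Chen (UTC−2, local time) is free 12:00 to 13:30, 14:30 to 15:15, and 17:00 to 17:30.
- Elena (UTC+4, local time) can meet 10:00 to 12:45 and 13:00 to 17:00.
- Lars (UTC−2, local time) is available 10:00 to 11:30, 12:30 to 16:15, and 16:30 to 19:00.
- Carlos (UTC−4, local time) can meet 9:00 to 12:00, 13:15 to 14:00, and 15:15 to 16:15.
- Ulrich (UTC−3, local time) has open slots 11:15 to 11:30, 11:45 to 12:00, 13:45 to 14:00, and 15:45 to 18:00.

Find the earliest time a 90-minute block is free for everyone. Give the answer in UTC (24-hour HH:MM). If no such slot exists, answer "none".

none

Chen → UTC: 14:00–15:30, 16:30–17:15, 19:00–19:30.
Elena → UTC: 06:00–08:45, 09:00–13:00.
Lars → UTC: 12:00–13:30, 14:30–18:15, 18:30–21:00.
Carlos → UTC: 13:00–16:00, 17:15–18:00, 19:15–20:15.
Ulrich → UTC: 14:15–14:30, 14:45–15:00, 16:45–17:00, 18:45–21:00.
Chen ∩ Elena: (none).
Chen ∩ Elena ∩ Lars: (none).
Chen ∩ Elena ∩ Lars ∩ Carlos: (none).
Chen ∩ Elena ∩ Lars ∩ Carlos ∩ Ulrich: (none).
Windows ≥ 90 min: (none).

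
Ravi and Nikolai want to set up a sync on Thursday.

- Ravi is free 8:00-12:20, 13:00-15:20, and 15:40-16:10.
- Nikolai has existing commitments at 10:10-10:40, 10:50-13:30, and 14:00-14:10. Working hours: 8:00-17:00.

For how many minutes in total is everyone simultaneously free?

Nikolai free within 08:00–17:00: 08:00–10:10, 10:40–10:50, 13:30–14:00, 14:10–17:00.
Ravi ∩ Nikolai: 08:00–10:10, 10:40–10:50, 13:30–14:00, 14:10–15:20, 15:40–16:10.
Total common minutes: 130 + 10 + 30 + 70 + 30 = 270.

270 minutes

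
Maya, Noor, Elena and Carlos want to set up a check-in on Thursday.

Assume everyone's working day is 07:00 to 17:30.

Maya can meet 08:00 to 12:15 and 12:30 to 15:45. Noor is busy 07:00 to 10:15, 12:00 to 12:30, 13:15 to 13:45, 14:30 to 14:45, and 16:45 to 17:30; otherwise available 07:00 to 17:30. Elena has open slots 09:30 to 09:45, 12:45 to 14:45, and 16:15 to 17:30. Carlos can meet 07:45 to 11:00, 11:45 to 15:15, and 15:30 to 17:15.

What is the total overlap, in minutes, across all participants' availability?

Noor free within 07:00–17:30: 10:15–12:00, 12:30–13:15, 13:45–14:30, 14:45–16:45.
Maya ∩ Noor: 10:15–12:00, 12:30–13:15, 13:45–14:30, 14:45–15:45.
Maya ∩ Noor ∩ Elena: 12:45–13:15, 13:45–14:30.
Maya ∩ Noor ∩ Elena ∩ Carlos: 12:45–13:15, 13:45–14:30.
Total common minutes: 30 + 45 = 75.

75 minutes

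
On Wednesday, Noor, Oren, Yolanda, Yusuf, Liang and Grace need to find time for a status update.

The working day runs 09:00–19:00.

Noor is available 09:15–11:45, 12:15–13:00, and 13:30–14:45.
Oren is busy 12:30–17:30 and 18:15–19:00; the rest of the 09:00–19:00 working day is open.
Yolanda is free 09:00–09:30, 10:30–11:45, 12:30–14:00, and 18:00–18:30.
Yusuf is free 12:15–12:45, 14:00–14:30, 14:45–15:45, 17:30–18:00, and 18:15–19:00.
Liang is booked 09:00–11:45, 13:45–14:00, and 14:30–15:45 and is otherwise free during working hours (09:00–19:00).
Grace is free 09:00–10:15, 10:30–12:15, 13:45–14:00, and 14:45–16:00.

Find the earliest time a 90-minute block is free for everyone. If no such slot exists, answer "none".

Oren free within 09:00–19:00: 09:00–12:30, 17:30–18:15.
Liang free within 09:00–19:00: 11:45–13:45, 14:00–14:30, 15:45–19:00.
Noor ∩ Oren: 09:15–11:45, 12:15–12:30.
Noor ∩ Oren ∩ Yolanda: 09:15–09:30, 10:30–11:45.
Noor ∩ Oren ∩ Yolanda ∩ Yusuf: (none).
Noor ∩ Oren ∩ Yolanda ∩ Yusuf ∩ Liang: (none).
Noor ∩ Oren ∩ Yolanda ∩ Yusuf ∩ Liang ∩ Grace: (none).
Windows ≥ 90 min: (none).

none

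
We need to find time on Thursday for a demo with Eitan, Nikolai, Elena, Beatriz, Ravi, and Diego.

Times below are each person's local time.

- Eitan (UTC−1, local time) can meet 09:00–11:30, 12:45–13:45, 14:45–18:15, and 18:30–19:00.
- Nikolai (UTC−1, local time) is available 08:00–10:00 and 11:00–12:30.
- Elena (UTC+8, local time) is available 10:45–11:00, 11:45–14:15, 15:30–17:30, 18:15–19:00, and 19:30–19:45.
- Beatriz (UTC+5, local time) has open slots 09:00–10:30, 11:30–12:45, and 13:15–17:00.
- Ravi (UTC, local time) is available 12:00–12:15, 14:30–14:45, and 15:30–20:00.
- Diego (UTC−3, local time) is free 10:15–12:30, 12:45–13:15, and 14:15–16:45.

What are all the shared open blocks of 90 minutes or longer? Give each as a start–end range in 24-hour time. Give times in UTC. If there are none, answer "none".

Eitan → UTC: 10:00–12:30, 13:45–14:45, 15:45–19:15, 19:30–20:00.
Nikolai → UTC: 09:00–11:00, 12:00–13:30.
Elena → UTC: 02:45–03:00, 03:45–06:15, 07:30–09:30, 10:15–11:00, 11:30–11:45.
Beatriz → UTC: 04:00–05:30, 06:30–07:45, 08:15–12:00.
Ravi → UTC: 12:00–12:15, 14:30–14:45, 15:30–20:00.
Diego → UTC: 13:15–15:30, 15:45–16:15, 17:15–19:45.
Eitan ∩ Nikolai: 10:00–11:00, 12:00–12:30.
Eitan ∩ Nikolai ∩ Elena: 10:15–11:00.
Eitan ∩ Nikolai ∩ Elena ∩ Beatriz: 10:15–11:00.
Eitan ∩ Nikolai ∩ Elena ∩ Beatriz ∩ Ravi: (none).
Eitan ∩ Nikolai ∩ Elena ∩ Beatriz ∩ Ravi ∩ Diego: (none).
Windows ≥ 90 min: (none).

none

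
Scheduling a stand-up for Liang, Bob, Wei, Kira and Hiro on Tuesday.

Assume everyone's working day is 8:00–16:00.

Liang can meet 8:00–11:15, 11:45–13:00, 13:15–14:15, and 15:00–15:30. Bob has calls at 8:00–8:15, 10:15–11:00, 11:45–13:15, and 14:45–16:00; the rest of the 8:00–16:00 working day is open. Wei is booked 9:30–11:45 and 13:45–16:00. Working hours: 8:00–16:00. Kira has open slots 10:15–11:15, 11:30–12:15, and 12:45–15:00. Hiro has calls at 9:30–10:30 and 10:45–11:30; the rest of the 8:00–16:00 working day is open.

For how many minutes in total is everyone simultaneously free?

30 minutes

Bob free within 08:00–16:00: 08:15–10:15, 11:00–11:45, 13:15–14:45.
Wei free within 08:00–16:00: 08:00–09:30, 11:45–13:45.
Hiro free within 08:00–16:00: 08:00–09:30, 10:30–10:45, 11:30–16:00.
Liang ∩ Bob: 08:15–10:15, 11:00–11:15, 13:15–14:15.
Liang ∩ Bob ∩ Wei: 08:15–09:30, 13:15–13:45.
Liang ∩ Bob ∩ Wei ∩ Kira: 13:15–13:45.
Liang ∩ Bob ∩ Wei ∩ Kira ∩ Hiro: 13:15–13:45.
Total common minutes: 30.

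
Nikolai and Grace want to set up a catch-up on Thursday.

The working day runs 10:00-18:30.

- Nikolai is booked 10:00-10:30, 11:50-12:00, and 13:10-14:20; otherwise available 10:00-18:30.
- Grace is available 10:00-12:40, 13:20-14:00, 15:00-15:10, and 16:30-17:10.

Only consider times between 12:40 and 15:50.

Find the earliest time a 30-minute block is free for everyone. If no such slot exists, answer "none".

none

Nikolai free within 10:00–18:30: 10:30–11:50, 12:00–13:10, 14:20–18:30.
Nikolai ∩ Grace: 10:30–11:50, 12:00–12:40, 15:00–15:10, 16:30–17:10.
Restricted to 12:40–15:50: 15:00–15:10.
Windows ≥ 30 min: (none).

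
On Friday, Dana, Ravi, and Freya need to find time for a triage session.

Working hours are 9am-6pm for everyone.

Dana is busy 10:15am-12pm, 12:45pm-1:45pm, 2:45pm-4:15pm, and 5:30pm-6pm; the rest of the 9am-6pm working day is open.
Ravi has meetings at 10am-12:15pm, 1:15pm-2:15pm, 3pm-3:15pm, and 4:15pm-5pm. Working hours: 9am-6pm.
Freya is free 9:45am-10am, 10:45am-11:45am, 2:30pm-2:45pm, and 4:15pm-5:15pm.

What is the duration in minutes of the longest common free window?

15 minutes

Dana free within 09:00–18:00: 09:00–10:15, 12:00–12:45, 13:45–14:45, 16:15–17:30.
Ravi free within 09:00–18:00: 09:00–10:00, 12:15–13:15, 14:15–15:00, 15:15–16:15, 17:00–18:00.
Dana ∩ Ravi: 09:00–10:00, 12:15–12:45, 14:15–14:45, 17:00–17:30.
Dana ∩ Ravi ∩ Freya: 09:45–10:00, 14:30–14:45, 17:00–17:15.
Common window lengths: 15, 15, 15 min; longest is 15.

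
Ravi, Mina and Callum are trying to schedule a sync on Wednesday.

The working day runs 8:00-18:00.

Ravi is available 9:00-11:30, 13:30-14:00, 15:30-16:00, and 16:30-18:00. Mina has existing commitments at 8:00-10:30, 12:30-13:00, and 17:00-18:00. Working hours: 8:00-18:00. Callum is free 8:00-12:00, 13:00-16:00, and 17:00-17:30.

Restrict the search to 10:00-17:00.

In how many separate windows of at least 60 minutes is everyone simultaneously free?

1

Mina free within 08:00–18:00: 10:30–12:30, 13:00–17:00.
Ravi ∩ Mina: 10:30–11:30, 13:30–14:00, 15:30–16:00, 16:30–17:00.
Ravi ∩ Mina ∩ Callum: 10:30–11:30, 13:30–14:00, 15:30–16:00.
Restricted to 10:00–17:00: 10:30–11:30, 13:30–14:00, 15:30–16:00.
Windows ≥ 60 min: 10:30–11:30.
That's 1 window.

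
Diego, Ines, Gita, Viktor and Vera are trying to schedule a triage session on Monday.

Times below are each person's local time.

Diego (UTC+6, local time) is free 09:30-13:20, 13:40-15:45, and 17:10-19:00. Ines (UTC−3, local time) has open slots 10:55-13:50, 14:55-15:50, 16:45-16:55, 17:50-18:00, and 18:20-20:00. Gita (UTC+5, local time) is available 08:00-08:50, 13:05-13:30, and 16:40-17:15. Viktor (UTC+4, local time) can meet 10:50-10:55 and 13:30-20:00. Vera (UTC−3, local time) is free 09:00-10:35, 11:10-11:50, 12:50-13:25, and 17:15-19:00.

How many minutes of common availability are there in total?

0 minutes

Diego → UTC: 03:30–07:20, 07:40–09:45, 11:10–13:00.
Ines → UTC: 13:55–16:50, 17:55–18:50, 19:45–19:55, 20:50–21:00, 21:20–23:00.
Gita → UTC: 03:00–03:50, 08:05–08:30, 11:40–12:15.
Viktor → UTC: 06:50–06:55, 09:30–16:00.
Vera → UTC: 12:00–13:35, 14:10–14:50, 15:50–16:25, 20:15–22:00.
Diego ∩ Ines: (none).
Diego ∩ Ines ∩ Gita: (none).
Diego ∩ Ines ∩ Gita ∩ Viktor: (none).
Diego ∩ Ines ∩ Gita ∩ Viktor ∩ Vera: (none).
Total common minutes: 0.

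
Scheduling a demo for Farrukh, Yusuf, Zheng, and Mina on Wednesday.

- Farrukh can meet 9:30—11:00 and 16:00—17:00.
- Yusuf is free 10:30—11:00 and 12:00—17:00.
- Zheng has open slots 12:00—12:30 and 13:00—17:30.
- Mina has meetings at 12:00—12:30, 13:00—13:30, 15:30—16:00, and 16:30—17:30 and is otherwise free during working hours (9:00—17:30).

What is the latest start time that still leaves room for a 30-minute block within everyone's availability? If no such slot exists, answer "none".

Mina free within 09:00–17:30: 09:00–12:00, 12:30–13:00, 13:30–15:30, 16:00–16:30.
Farrukh ∩ Yusuf: 10:30–11:00, 16:00–17:00.
Farrukh ∩ Yusuf ∩ Zheng: 16:00–17:00.
Farrukh ∩ Yusuf ∩ Zheng ∩ Mina: 16:00–16:30.
Windows ≥ 30 min: 16:00–16:30.
Latest start in the last window 16:00–16:30 is 16:30 − 30 min = 16:00.

16:00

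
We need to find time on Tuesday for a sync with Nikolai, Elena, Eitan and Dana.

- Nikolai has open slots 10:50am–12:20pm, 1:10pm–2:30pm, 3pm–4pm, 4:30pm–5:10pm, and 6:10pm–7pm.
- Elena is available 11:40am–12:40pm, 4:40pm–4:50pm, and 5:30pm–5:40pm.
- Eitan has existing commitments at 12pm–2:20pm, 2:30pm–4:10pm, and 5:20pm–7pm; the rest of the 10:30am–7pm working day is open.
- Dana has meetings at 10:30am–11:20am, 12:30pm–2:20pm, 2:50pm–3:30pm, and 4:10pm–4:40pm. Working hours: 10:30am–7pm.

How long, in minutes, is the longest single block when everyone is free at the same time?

Eitan free within 10:30–19:00: 10:30–12:00, 14:20–14:30, 16:10–17:20.
Dana free within 10:30–19:00: 11:20–12:30, 14:20–14:50, 15:30–16:10, 16:40–19:00.
Nikolai ∩ Elena: 11:40–12:20, 16:40–16:50.
Nikolai ∩ Elena ∩ Eitan: 11:40–12:00, 16:40–16:50.
Nikolai ∩ Elena ∩ Eitan ∩ Dana: 11:40–12:00, 16:40–16:50.
Common window lengths: 20, 10 min; longest is 20.

20 minutes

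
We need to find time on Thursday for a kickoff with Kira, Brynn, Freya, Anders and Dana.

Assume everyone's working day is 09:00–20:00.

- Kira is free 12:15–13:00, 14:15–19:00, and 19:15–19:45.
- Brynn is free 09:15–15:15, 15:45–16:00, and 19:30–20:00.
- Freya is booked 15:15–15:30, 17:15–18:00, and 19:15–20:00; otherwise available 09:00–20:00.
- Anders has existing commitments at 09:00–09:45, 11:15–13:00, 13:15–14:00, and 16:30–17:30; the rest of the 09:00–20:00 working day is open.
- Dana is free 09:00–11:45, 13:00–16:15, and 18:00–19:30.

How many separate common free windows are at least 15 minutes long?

2

Freya free within 09:00–20:00: 09:00–15:15, 15:30–17:15, 18:00–19:15.
Anders free within 09:00–20:00: 09:45–11:15, 13:00–13:15, 14:00–16:30, 17:30–20:00.
Kira ∩ Brynn: 12:15–13:00, 14:15–15:15, 15:45–16:00, 19:30–19:45.
Kira ∩ Brynn ∩ Freya: 12:15–13:00, 14:15–15:15, 15:45–16:00.
Kira ∩ Brynn ∩ Freya ∩ Anders: 14:15–15:15, 15:45–16:00.
Kira ∩ Brynn ∩ Freya ∩ Anders ∩ Dana: 14:15–15:15, 15:45–16:00.
Windows ≥ 15 min: 14:15–15:15, 15:45–16:00.
That's 2 windows.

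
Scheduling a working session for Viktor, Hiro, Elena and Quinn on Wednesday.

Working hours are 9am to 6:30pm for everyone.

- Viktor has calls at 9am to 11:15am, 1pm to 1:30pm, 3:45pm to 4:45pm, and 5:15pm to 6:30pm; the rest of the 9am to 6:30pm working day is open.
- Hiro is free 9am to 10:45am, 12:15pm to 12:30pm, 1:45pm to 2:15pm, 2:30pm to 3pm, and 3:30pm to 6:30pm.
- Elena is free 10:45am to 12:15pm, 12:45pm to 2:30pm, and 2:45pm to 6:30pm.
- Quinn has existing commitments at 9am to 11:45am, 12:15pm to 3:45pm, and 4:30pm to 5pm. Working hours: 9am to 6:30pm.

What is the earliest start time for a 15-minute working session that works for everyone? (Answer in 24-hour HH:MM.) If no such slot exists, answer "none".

17:00

Viktor free within 09:00–18:30: 11:15–13:00, 13:30–15:45, 16:45–17:15.
Quinn free within 09:00–18:30: 11:45–12:15, 15:45–16:30, 17:00–18:30.
Viktor ∩ Hiro: 12:15–12:30, 13:45–14:15, 14:30–15:00, 15:30–15:45, 16:45–17:15.
Viktor ∩ Hiro ∩ Elena: 13:45–14:15, 14:45–15:00, 15:30–15:45, 16:45–17:15.
Viktor ∩ Hiro ∩ Elena ∩ Quinn: 17:00–17:15.
Windows ≥ 15 min: 17:00–17:15.
Earliest such window starts at 17:00.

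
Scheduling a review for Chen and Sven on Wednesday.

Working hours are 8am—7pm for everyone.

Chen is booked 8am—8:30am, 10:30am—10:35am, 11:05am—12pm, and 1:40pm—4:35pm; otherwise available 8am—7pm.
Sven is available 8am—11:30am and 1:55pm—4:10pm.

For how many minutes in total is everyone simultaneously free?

150 minutes

Chen free within 08:00–19:00: 08:30–10:30, 10:35–11:05, 12:00–13:40, 16:35–19:00.
Chen ∩ Sven: 08:30–10:30, 10:35–11:05.
Total common minutes: 120 + 30 = 150.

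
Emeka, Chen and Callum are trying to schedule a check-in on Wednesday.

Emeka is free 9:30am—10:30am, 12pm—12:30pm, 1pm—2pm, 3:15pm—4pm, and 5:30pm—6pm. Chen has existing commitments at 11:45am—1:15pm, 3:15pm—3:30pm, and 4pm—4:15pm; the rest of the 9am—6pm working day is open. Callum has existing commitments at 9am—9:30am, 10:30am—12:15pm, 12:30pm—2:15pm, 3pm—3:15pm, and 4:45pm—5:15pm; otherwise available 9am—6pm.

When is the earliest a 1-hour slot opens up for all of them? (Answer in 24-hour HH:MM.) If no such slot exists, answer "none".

09:30

Chen free within 09:00–18:00: 09:00–11:45, 13:15–15:15, 15:30–16:00, 16:15–18:00.
Callum free within 09:00–18:00: 09:30–10:30, 12:15–12:30, 14:15–15:00, 15:15–16:45, 17:15–18:00.
Emeka ∩ Chen: 09:30–10:30, 13:15–14:00, 15:30–16:00, 17:30–18:00.
Emeka ∩ Chen ∩ Callum: 09:30–10:30, 15:30–16:00, 17:30–18:00.
Windows ≥ 60 min: 09:30–10:30.
Earliest such window starts at 09:30.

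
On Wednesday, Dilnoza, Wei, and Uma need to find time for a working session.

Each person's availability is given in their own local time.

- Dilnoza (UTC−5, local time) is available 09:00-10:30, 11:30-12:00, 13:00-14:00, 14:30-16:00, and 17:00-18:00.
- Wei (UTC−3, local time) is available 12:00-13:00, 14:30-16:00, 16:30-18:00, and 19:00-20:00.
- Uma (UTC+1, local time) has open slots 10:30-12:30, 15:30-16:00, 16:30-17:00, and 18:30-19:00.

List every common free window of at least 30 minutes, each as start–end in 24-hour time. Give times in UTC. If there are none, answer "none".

none

Dilnoza → UTC: 14:00–15:30, 16:30–17:00, 18:00–19:00, 19:30–21:00, 22:00–23:00.
Wei → UTC: 15:00–16:00, 17:30–19:00, 19:30–21:00, 22:00–23:00.
Uma → UTC: 09:30–11:30, 14:30–15:00, 15:30–16:00, 17:30–18:00.
Dilnoza ∩ Wei: 15:00–15:30, 18:00–19:00, 19:30–21:00, 22:00–23:00.
Dilnoza ∩ Wei ∩ Uma: (none).
Windows ≥ 30 min: (none).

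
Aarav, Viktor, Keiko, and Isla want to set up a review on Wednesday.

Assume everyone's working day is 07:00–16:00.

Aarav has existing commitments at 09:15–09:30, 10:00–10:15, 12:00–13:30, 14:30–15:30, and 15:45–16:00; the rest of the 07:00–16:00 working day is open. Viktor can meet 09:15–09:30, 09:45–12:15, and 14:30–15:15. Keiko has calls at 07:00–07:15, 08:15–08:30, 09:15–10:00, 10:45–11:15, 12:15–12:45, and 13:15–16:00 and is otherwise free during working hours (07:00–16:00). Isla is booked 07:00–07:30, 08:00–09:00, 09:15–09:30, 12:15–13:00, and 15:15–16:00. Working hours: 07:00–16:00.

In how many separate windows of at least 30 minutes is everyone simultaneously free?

2

Aarav free within 07:00–16:00: 07:00–09:15, 09:30–10:00, 10:15–12:00, 13:30–14:30, 15:30–15:45.
Keiko free within 07:00–16:00: 07:15–08:15, 08:30–09:15, 10:00–10:45, 11:15–12:15, 12:45–13:15.
Isla free within 07:00–16:00: 07:30–08:00, 09:00–09:15, 09:30–12:15, 13:00–15:15.
Aarav ∩ Viktor: 09:45–10:00, 10:15–12:00.
Aarav ∩ Viktor ∩ Keiko: 10:15–10:45, 11:15–12:00.
Aarav ∩ Viktor ∩ Keiko ∩ Isla: 10:15–10:45, 11:15–12:00.
Windows ≥ 30 min: 10:15–10:45, 11:15–12:00.
That's 2 windows.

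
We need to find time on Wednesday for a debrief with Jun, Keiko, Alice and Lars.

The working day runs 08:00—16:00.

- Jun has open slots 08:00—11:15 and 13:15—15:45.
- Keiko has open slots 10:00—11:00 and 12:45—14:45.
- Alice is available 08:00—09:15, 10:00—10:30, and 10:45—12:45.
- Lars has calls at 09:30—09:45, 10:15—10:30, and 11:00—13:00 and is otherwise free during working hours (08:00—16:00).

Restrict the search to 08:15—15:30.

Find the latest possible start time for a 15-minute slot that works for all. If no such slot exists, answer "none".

Lars free within 08:00–16:00: 08:00–09:30, 09:45–10:15, 10:30–11:00, 13:00–16:00.
Jun ∩ Keiko: 10:00–11:00, 13:15–14:45.
Jun ∩ Keiko ∩ Alice: 10:00–10:30, 10:45–11:00.
Jun ∩ Keiko ∩ Alice ∩ Lars: 10:00–10:15, 10:45–11:00.
Restricted to 08:15–15:30: 10:00–10:15, 10:45–11:00.
Windows ≥ 15 min: 10:00–10:15, 10:45–11:00.
Latest start in the last window 10:45–11:00 is 11:00 − 15 min = 10:45.

10:45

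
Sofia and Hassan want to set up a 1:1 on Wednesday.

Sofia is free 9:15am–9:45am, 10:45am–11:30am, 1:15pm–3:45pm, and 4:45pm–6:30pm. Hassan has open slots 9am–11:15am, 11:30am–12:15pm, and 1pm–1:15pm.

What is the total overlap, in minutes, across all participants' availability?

Sofia ∩ Hassan: 09:15–09:45, 10:45–11:15.
Total common minutes: 30 + 30 = 60.

60 minutes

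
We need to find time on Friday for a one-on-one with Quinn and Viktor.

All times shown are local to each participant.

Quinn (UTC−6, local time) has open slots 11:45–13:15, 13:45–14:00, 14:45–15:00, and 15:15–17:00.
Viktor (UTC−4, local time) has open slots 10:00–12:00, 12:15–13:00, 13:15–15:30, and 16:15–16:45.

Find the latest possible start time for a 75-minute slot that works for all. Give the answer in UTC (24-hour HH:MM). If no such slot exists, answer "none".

Quinn → UTC: 17:45–19:15, 19:45–20:00, 20:45–21:00, 21:15–23:00.
Viktor → UTC: 14:00–16:00, 16:15–17:00, 17:15–19:30, 20:15–20:45.
Quinn ∩ Viktor: 17:45–19:15.
Windows ≥ 75 min: 17:45–19:15.
Latest start in the last window 17:45–19:15 is 19:15 − 75 min = 18:00.

18:00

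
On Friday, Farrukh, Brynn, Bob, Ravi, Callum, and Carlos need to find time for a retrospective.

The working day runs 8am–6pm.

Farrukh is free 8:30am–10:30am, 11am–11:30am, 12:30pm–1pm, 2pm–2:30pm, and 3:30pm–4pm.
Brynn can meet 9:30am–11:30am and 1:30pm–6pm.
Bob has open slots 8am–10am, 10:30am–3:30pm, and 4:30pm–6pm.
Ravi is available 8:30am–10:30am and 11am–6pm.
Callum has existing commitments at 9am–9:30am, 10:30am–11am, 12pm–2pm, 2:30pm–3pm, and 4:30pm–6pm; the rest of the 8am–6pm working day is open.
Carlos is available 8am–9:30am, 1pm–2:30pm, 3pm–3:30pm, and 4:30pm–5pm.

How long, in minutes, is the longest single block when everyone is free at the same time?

Callum free within 08:00–18:00: 08:00–09:00, 09:30–10:30, 11:00–12:00, 14:00–14:30, 15:00–16:30.
Farrukh ∩ Brynn: 09:30–10:30, 11:00–11:30, 14:00–14:30, 15:30–16:00.
Farrukh ∩ Brynn ∩ Bob: 09:30–10:00, 11:00–11:30, 14:00–14:30.
Farrukh ∩ Brynn ∩ Bob ∩ Ravi: 09:30–10:00, 11:00–11:30, 14:00–14:30.
Farrukh ∩ Brynn ∩ Bob ∩ Ravi ∩ Callum: 09:30–10:00, 11:00–11:30, 14:00–14:30.
Farrukh ∩ Brynn ∩ Bob ∩ Ravi ∩ Callum ∩ Carlos: 14:00–14:30.
Single common window of 30 minutes.

30 minutes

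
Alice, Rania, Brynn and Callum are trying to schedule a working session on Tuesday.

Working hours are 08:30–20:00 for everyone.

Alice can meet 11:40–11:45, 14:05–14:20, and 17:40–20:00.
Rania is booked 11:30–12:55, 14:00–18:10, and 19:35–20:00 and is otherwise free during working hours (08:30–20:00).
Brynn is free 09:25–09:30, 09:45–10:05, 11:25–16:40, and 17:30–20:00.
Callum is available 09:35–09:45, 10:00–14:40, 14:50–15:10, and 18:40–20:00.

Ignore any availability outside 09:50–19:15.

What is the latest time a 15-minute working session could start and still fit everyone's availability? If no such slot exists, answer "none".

Rania free within 08:30–20:00: 08:30–11:30, 12:55–14:00, 18:10–19:35.
Alice ∩ Rania: 18:10–19:35.
Alice ∩ Rania ∩ Brynn: 18:10–19:35.
Alice ∩ Rania ∩ Brynn ∩ Callum: 18:40–19:35.
Restricted to 09:50–19:15: 18:40–19:15.
Windows ≥ 15 min: 18:40–19:15.
Latest start in the last window 18:40–19:15 is 19:15 − 15 min = 19:00.

19:00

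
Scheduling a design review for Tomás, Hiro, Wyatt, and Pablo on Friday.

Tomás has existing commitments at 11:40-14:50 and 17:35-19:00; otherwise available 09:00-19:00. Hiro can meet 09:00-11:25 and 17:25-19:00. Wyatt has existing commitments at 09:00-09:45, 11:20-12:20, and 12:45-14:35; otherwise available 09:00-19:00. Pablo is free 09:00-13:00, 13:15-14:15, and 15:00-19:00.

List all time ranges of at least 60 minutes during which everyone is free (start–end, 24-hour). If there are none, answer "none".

Tomás free within 09:00–19:00: 09:00–11:40, 14:50–17:35.
Wyatt free within 09:00–19:00: 09:45–11:20, 12:20–12:45, 14:35–19:00.
Tomás ∩ Hiro: 09:00–11:25, 17:25–17:35.
Tomás ∩ Hiro ∩ Wyatt: 09:45–11:20, 17:25–17:35.
Tomás ∩ Hiro ∩ Wyatt ∩ Pablo: 09:45–11:20, 17:25–17:35.
Windows ≥ 60 min: 09:45–11:20.

09:45–11:20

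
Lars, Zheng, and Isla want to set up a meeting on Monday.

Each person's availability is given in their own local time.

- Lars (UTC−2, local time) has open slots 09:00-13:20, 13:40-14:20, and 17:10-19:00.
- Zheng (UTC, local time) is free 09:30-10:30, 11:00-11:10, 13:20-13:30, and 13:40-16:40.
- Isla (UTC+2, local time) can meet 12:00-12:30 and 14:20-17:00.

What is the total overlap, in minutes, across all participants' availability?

Lars → UTC: 11:00–15:20, 15:40–16:20, 19:10–21:00.
Zheng → UTC: 09:30–10:30, 11:00–11:10, 13:20–13:30, 13:40–16:40.
Isla → UTC: 10:00–10:30, 12:20–15:00.
Lars ∩ Zheng: 11:00–11:10, 13:20–13:30, 13:40–15:20, 15:40–16:20.
Lars ∩ Zheng ∩ Isla: 13:20–13:30, 13:40–15:00.
Total common minutes: 10 + 80 = 90.

90 minutes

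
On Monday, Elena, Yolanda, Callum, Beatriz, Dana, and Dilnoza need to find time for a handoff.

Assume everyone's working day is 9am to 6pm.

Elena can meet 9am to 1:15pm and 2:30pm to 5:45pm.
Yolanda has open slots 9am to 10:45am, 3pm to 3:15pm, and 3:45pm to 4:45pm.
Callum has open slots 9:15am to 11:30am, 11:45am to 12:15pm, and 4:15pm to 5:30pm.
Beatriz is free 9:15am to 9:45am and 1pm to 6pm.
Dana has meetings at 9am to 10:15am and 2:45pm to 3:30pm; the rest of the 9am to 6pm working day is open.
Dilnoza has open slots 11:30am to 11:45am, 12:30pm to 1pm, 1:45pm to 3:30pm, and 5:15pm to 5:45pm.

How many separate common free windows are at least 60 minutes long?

0

Dana free within 09:00–18:00: 10:15–14:45, 15:30–18:00.
Elena ∩ Yolanda: 09:00–10:45, 15:00–15:15, 15:45–16:45.
Elena ∩ Yolanda ∩ Callum: 09:15–10:45, 16:15–16:45.
Elena ∩ Yolanda ∩ Callum ∩ Beatriz: 09:15–09:45, 16:15–16:45.
Elena ∩ Yolanda ∩ Callum ∩ Beatriz ∩ Dana: 16:15–16:45.
Elena ∩ Yolanda ∩ Callum ∩ Beatriz ∩ Dana ∩ Dilnoza: (none).
Windows ≥ 60 min: (none).
That's 0 windows.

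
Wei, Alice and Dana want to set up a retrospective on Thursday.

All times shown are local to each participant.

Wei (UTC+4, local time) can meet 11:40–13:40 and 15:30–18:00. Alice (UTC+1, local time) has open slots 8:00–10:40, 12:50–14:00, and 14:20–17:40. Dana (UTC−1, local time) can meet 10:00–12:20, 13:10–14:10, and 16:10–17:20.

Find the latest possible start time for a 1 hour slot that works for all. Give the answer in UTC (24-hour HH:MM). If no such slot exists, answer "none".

Wei → UTC: 07:40–09:40, 11:30–14:00.
Alice → UTC: 07:00–09:40, 11:50–13:00, 13:20–16:40.
Dana → UTC: 11:00–13:20, 14:10–15:10, 17:10–18:20.
Wei ∩ Alice: 07:40–09:40, 11:50–13:00, 13:20–14:00.
Wei ∩ Alice ∩ Dana: 11:50–13:00.
Windows ≥ 60 min: 11:50–13:00.
Latest start in the last window 11:50–13:00 is 13:00 − 60 min = 12:00.

12:00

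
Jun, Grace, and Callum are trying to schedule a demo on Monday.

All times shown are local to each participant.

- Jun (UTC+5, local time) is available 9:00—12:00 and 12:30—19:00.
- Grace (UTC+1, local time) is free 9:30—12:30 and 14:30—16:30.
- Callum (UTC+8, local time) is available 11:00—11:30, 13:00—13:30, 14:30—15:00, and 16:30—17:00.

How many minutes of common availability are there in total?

30 minutes

Jun → UTC: 04:00–07:00, 07:30–14:00.
Grace → UTC: 08:30–11:30, 13:30–15:30.
Callum → UTC: 03:00–03:30, 05:00–05:30, 06:30–07:00, 08:30–09:00.
Jun ∩ Grace: 08:30–11:30, 13:30–14:00.
Jun ∩ Grace ∩ Callum: 08:30–09:00.
Total common minutes: 30.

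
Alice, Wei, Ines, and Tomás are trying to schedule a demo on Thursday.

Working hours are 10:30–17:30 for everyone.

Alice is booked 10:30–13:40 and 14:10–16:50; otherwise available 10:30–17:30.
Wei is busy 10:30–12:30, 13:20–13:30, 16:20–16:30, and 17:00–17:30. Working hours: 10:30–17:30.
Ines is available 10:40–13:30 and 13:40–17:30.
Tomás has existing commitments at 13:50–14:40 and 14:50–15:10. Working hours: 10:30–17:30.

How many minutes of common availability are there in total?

20 minutes

Alice free within 10:30–17:30: 13:40–14:10, 16:50–17:30.
Wei free within 10:30–17:30: 12:30–13:20, 13:30–16:20, 16:30–17:00.
Tomás free within 10:30–17:30: 10:30–13:50, 14:40–14:50, 15:10–17:30.
Alice ∩ Wei: 13:40–14:10, 16:50–17:00.
Alice ∩ Wei ∩ Ines: 13:40–14:10, 16:50–17:00.
Alice ∩ Wei ∩ Ines ∩ Tomás: 13:40–13:50, 16:50–17:00.
Total common minutes: 10 + 10 = 20.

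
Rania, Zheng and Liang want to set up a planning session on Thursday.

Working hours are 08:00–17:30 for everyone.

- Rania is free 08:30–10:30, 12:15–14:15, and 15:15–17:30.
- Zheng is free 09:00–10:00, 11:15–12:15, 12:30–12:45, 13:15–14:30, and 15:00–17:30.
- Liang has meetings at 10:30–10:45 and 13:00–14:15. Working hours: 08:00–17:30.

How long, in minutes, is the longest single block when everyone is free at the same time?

Liang free within 08:00–17:30: 08:00–10:30, 10:45–13:00, 14:15–17:30.
Rania ∩ Zheng: 09:00–10:00, 12:30–12:45, 13:15–14:15, 15:15–17:30.
Rania ∩ Zheng ∩ Liang: 09:00–10:00, 12:30–12:45, 15:15–17:30.
Common window lengths: 60, 15, 135 min; longest is 135.

135 minutes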